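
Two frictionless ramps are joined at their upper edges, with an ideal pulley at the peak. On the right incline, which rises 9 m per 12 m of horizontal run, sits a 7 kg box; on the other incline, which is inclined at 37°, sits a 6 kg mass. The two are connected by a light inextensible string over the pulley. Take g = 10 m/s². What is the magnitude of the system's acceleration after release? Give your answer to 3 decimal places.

Resolve each weight along its own incline: the 7 kg mass has component 7 × 10 × sin 36.87° = 42.000 N down its slope, and the 6 kg mass has 6 × 10 × sin 37° = 36.109 N down its slope.
The 7 kg side's 42.000 N exceeds the other side's 36.109 N, so that mass slides down and the 6 kg mass slides up. Taking that direction as positive, Newton's second law for the whole system gives 42.000 − 36.109 = (7 + 6) a, so a = 5.891 / 13 = 0.4532 m/s².

0.453 m/s²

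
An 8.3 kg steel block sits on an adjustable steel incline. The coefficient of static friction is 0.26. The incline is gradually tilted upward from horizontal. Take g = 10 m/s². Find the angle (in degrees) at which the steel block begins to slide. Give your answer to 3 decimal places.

14.574°

At the threshold of sliding, static friction is at its maximum μ_s N and exactly balances the weight component along the incline: mg sin θ = μ_s mg cos θ.
Hence tan θ = μ_s = 0.26, so θ = arctan(0.26) = 14.5742°.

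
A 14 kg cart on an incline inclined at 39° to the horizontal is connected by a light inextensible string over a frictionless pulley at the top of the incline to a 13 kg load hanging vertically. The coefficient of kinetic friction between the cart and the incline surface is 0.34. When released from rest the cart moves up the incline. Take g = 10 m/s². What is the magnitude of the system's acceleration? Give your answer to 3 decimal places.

For the cart on the incline: the weight component along the slope is m₁g sin 39° = 14 × 10 × 0.6293 = 88.102 N and the normal force is N = m₁g cos 39° = 108.800 N.
Kinetic friction opposes the cart's motion up the incline: f = μN = 0.34 × 108.800 = 36.992 N acting down the slope.
Newton's second law for the cart (up-slope positive): T − 88.102 − 36.992 = 14 a. For the hanging load (downward positive): 13 × 10 − T = 13 a.
Adding the two equations eliminates T: 4.906 = 27 a, so a = 0.1817 m/s².

0.182 m/s²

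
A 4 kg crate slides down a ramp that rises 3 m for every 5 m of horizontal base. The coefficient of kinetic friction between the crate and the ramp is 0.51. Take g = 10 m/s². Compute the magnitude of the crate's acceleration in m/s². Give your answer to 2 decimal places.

0.77 m/s²

Resolving the weight along the incline: the component pulling the crate down the slope is mg sin 30.96° = 4 × 10 × 0.5145 = 20.580 N, and the normal force is N = mg cos 30.96° = 4 × 10 × 0.8575 = 34.300 N.
Kinetic friction acts up the slope with magnitude f = μN = 0.51 × 34.300 = 17.493 N.
Net force along the incline is 20.580 − 17.493 = 3.087 N, so a = 3.087 / 4 = 0.7718 m/s².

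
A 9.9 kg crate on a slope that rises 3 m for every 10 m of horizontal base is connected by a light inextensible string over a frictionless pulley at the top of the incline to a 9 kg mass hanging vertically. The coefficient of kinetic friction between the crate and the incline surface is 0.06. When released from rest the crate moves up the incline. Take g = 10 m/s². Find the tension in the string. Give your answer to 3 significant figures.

For the crate on the incline: the weight component along the slope is m₁g sin 16.70° = 9.9 × 10 × 0.2873 = 28.443 N and the normal force is N = m₁g cos 16.70° = 94.825 N.
Kinetic friction opposes the crate's motion up the incline: f = μN = 0.06 × 94.825 = 5.689 N acting down the slope.
Newton's second law for the crate (up-slope positive): T − 28.443 − 5.689 = 9.9 a. For the hanging mass (downward positive): 9 × 10 − T = 9 a.
Adding the two equations eliminates T: 55.868 = 18.9 a, so a = 2.9560 m/s².
Then from the hanging mass's equation, T = 9 × (10 − 2.9560) = 63.396 N.

63.4 N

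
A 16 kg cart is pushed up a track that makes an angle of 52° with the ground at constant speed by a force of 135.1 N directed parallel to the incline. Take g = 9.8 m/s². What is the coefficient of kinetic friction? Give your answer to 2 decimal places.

At constant speed ΣF = 0 along the incline. The applied 135.1 N acts up the slope; the weight component mg sin 52° = 123.560 N and kinetic friction μN both act down the slope.
So 135.1 = 123.560 + μ × 96.536, giving μ = (135.1 − 123.560) / 96.536 = 0.1195.

0.12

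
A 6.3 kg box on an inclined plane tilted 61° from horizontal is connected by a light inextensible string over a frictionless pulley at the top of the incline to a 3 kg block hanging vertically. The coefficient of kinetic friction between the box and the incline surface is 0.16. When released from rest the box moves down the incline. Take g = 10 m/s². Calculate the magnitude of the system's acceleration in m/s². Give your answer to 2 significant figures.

For the box on the incline: the weight component along the slope is m₁g sin 61° = 6.3 × 10 × 0.8746 = 55.100 N and the normal force is N = m₁g cos 61° = 30.543 N.
Kinetic friction opposes the box's motion down the incline: f = μN = 0.16 × 30.543 = 4.887 N acting up the slope.
Newton's second law for the box (down-slope positive): 55.100 − 4.887 − T = 6.3 a. For the hanging block (upward positive): T − 3 × 10 = 3 a.
Adding the two equations eliminates T: 20.213 = 9.3 a, so a = 2.1734 m/s².

2.2 m/s²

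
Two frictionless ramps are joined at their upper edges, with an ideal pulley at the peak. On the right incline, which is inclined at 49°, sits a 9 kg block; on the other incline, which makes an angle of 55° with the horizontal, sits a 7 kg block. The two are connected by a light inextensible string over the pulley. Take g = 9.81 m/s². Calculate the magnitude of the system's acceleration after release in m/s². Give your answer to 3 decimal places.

Resolve each weight along its own incline: the 9 kg mass has component 9 × 9.81 × sin 49° = 66.633 N down its slope, and the 7 kg mass has 7 × 9.81 × sin 55° = 56.251 N down its slope.
The 9 kg side's 66.633 N exceeds the other side's 56.251 N, so that mass slides down and the 7 kg mass slides up. Taking that direction as positive, Newton's second law for the whole system gives 66.633 − 56.251 = (9 + 7) a, so a = 10.382 / 16 = 0.6489 m/s².

0.649 m/s²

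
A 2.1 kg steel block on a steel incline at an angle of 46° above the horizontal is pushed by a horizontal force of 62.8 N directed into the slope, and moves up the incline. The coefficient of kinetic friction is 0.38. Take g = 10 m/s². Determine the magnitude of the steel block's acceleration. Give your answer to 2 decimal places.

2.77 m/s²

The horizontal push has components F cos 46° = 62.8 × 0.6947 = 43.627 N up the incline and F sin 46° = 62.8 × 0.7193 = 45.172 N pressing into the surface.
The normal force is therefore N = mg cos 46° + F sin 46° = 14.589 + 45.172 = 59.761 N, and kinetic friction down the slope is μN = 0.38 × 59.761 = 22.709 N.
Along the incline: F cos 46° − mg sin 46° − μN = ma, so 43.627 − 15.105 − 22.709 = 2.1 a, giving a = 2.7681 m/s².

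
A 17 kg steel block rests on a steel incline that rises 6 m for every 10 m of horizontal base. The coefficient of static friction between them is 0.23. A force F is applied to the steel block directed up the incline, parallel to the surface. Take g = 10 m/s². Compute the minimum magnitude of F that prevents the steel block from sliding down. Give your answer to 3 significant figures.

53.9 N

The normal force is N = mg cos 30.96° = 145.774 N. With F at its minimum the steel block is on the verge of sliding down, so static friction is at its maximum μ_s N = 0.23 × 145.774 = 33.528 N and acts up the slope.
Equilibrium along the incline: F + μ_s N = mg sin 30.96°, so F = 87.464 − 33.528 = 53.936 N.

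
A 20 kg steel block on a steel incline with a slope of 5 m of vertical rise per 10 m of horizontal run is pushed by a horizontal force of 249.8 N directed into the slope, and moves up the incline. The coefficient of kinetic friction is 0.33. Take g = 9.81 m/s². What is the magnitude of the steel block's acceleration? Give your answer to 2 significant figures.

The horizontal push has components F cos 26.57° = 249.8 × 0.8944 = 223.421 N up the incline and F sin 26.57° = 249.8 × 0.4472 = 111.711 N pressing into the surface.
The normal force is therefore N = mg cos 26.57° + F sin 26.57° = 175.481 + 111.711 = 287.192 N, and kinetic friction down the slope is μN = 0.33 × 287.192 = 94.773 N.
Along the incline: F cos 26.57° − mg sin 26.57° − μN = ma, so 223.421 − 87.741 − 94.773 = 20 a, giving a = 2.0454 m/s².

2.0 m/s²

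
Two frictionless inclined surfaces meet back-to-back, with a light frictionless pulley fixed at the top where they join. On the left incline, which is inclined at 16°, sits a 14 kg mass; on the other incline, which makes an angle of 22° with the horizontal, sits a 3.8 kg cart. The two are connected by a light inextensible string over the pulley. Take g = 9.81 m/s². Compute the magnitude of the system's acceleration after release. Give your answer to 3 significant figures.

Resolve each weight along its own incline: the 14 kg mass has component 14 × 9.81 × sin 16° = 37.856 N down its slope, and the 3.8 kg mass has 3.8 × 9.81 × sin 22° = 13.965 N down its slope.
The 14 kg side's 37.856 N exceeds the other side's 13.965 N, so that mass slides down and the 3.8 kg mass slides up. Taking that direction as positive, Newton's second law for the whole system gives 37.856 − 13.965 = (14 + 3.8) a, so a = 23.891 / 17.8 = 1.3422 m/s².

1.34 m/s²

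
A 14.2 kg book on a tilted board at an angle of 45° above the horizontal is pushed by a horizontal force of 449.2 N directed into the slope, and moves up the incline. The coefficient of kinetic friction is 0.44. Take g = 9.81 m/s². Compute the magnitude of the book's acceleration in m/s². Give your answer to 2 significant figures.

The horizontal push has components F cos 45° = 449.2 × 0.7071 = 317.629 N up the incline and F sin 45° = 449.2 × 0.7071 = 317.629 N pressing into the surface.
The normal force is therefore N = mg cos 45° + F sin 45° = 98.500 + 317.629 = 416.129 N, and kinetic friction down the slope is μN = 0.44 × 416.129 = 183.097 N.
Along the incline: F cos 45° − mg sin 45° − μN = ma, so 317.629 − 98.500 − 183.097 = 14.2 a, giving a = 2.5375 m/s².

2.5 m/s²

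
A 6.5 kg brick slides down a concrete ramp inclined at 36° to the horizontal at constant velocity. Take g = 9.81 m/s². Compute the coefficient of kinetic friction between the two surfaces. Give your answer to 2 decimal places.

0.73

At constant velocity the net force along the incline is zero: mg sin 36° = μ mg cos 36°.
So μ = tan 36° = 0.5878 / 0.8090 = 0.7266.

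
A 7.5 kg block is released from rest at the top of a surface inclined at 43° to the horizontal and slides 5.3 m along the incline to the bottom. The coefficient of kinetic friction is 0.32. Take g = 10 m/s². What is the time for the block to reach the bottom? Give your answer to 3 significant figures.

1.54 s

The weight component along the incline is mg sin 43° = 51.150 N and the normal force is N = mg cos 43° = 54.852 N.
Friction up the slope is f = μN = 0.32 × 54.852 = 17.553 N, so the net downslope force is 51.150 − 17.553 = 33.597 N and a = 33.597 / 7.5 = 4.4796 m/s².
Starting from rest, L = ½at², so t = √(2L/a) = √(2 × 5.3 / 4.4796) = 1.5383 s.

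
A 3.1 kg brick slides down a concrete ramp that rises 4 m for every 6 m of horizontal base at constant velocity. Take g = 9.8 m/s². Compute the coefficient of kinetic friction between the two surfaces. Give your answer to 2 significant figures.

At constant velocity the net force along the incline is zero: mg sin 33.69° = μ mg cos 33.69°.
So μ = tan 33.69° = 0.5547 / 0.8321 = 0.6666.

0.67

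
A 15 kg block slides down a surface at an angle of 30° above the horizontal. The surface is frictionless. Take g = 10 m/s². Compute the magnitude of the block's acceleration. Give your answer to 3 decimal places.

Resolving the weight along the incline: the component pulling the block down the slope is mg sin 30° = 15 × 10 × 0.5000 = 75.000 N, and the normal force is N = mg cos 30° = 15 × 10 × 0.8660 = 129.900 N.
With no friction the net force along the incline is 75.000 N, so a = g sin 30° = 75.000 / 15 = 5.0000 m/s².

5.000 m/s²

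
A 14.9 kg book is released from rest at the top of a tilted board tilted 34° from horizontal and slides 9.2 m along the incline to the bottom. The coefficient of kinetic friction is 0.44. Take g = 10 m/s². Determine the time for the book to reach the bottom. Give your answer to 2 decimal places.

3.08 s

The weight component along the incline is mg sin 34° = 83.320 N and the normal force is N = mg cos 34° = 123.527 N.
Friction up the slope is f = μN = 0.44 × 123.527 = 54.352 N, so the net downslope force is 83.320 − 54.352 = 28.968 N and a = 28.968 / 14.9 = 1.9442 m/s².
Starting from rest, L = ½at², so t = √(2L/a) = √(2 × 9.2 / 1.9442) = 3.0764 s.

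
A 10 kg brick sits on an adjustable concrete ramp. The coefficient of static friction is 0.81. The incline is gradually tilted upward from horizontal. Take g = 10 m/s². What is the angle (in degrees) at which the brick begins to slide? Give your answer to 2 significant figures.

At the threshold of sliding, static friction is at its maximum μ_s N and exactly balances the weight component along the incline: mg sin θ = μ_s mg cos θ.
Hence tan θ = μ_s = 0.81, so θ = arctan(0.81) = 39.0075°.

39°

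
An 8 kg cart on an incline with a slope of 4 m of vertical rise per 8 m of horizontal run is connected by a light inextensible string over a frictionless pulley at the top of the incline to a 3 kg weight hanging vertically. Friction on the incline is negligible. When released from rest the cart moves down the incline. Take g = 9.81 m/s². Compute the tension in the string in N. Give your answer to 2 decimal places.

30.98 N

For the cart on the incline: the weight component along the slope is m₁g sin 26.57° = 8 × 9.81 × 0.4472 = 35.096 N and the normal force is N = m₁g cos 26.57° = 70.195 N.
Newton's second law for the cart (down-slope positive): 35.096 − T = 8 a. For the hanging weight (upward positive): T − 3 × 9.81 = 3 a.
Adding the two equations eliminates T: 5.666 = 11 a, so a = 0.5151 m/s².
Then from the hanging weight's equation, T = 3 × (9.81 + 0.5151) = 30.975 N.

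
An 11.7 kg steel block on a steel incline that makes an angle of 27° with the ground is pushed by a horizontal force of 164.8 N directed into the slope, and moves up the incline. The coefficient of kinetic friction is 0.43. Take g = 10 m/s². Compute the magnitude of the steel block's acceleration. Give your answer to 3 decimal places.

1.429 m/s²

The horizontal push has components F cos 27° = 164.8 × 0.8910 = 146.837 N up the incline and F sin 27° = 164.8 × 0.4540 = 74.819 N pressing into the surface.
The normal force is therefore N = mg cos 27° + F sin 27° = 104.247 + 74.819 = 179.066 N, and kinetic friction down the slope is μN = 0.43 × 179.066 = 76.998 N.
Along the incline: F cos 27° − mg sin 27° − μN = ma, so 146.837 − 53.118 − 76.998 = 11.7 a, giving a = 1.4291 m/s².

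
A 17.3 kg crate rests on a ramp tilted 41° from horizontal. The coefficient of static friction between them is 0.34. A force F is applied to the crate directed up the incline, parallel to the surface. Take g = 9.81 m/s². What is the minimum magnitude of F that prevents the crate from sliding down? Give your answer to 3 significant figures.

The normal force is N = mg cos 41° = 128.084 N. With F at its minimum the crate is on the verge of sliding down, so static friction is at its maximum μ_s N = 0.34 × 128.084 = 43.549 N and acts up the slope.
Equilibrium along the incline: F + μ_s N = mg sin 41°, so F = 111.342 − 43.549 = 67.793 N.

67.8 N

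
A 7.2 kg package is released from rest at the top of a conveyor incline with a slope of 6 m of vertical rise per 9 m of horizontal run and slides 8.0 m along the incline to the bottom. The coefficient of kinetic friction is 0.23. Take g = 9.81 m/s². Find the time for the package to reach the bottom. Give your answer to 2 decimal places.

2.12 s

The weight component along the incline is mg sin 33.69° = 39.180 N and the normal force is N = mg cos 33.69° = 58.769 N.
Friction up the slope is f = μN = 0.23 × 58.769 = 13.517 N, so the net downslope force is 39.180 − 13.517 = 25.663 N and a = 25.663 / 7.2 = 3.5643 m/s².
Starting from rest, L = ½at², so t = √(2L/a) = √(2 × 8.0 / 3.5643) = 2.1187 s.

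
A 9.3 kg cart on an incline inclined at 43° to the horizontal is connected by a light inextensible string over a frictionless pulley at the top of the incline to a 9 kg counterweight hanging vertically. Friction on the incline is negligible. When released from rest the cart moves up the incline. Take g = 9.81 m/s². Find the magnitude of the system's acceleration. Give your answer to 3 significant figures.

1.42 m/s²

For the cart on the incline: the weight component along the slope is m₁g sin 43° = 9.3 × 9.81 × 0.6820 = 62.221 N and the normal force is N = m₁g cos 43° = 66.724 N.
Newton's second law for the cart (up-slope positive): T − 62.221 = 9.3 a. For the hanging counterweight (downward positive): 9 × 9.81 − T = 9 a.
Adding the two equations eliminates T: 26.069 = 18.3 a, so a = 1.4245 m/s².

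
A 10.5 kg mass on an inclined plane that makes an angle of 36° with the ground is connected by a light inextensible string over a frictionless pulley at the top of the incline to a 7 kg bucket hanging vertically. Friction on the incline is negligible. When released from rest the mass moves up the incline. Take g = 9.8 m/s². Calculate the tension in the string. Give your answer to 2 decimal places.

65.35 N

For the mass on the incline: the weight component along the slope is m₁g sin 36° = 10.5 × 9.8 × 0.5878 = 60.485 N and the normal force is N = m₁g cos 36° = 83.248 N.
Newton's second law for the mass (up-slope positive): T − 60.485 = 10.5 a. For the hanging bucket (downward positive): 7 × 9.8 − T = 7 a.
Adding the two equations eliminates T: 8.115 = 17.5 a, so a = 0.4637 m/s².
Then from the hanging bucket's equation, T = 7 × (9.8 − 0.4637) = 65.354 N.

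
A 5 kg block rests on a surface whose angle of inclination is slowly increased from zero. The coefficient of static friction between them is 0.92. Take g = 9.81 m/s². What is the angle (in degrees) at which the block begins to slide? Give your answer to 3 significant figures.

42.6°

At the threshold of sliding, static friction is at its maximum μ_s N and exactly balances the weight component along the incline: mg sin θ = μ_s mg cos θ.
Hence tan θ = μ_s = 0.92, so θ = arctan(0.92) = 42.6141°.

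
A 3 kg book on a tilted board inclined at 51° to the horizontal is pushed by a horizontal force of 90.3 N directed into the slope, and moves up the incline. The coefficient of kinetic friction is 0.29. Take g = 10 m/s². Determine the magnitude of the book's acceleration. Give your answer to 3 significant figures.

2.56 m/s²

The horizontal push has components F cos 51° = 90.3 × 0.6293 = 56.826 N up the incline and F sin 51° = 90.3 × 0.7771 = 70.172 N pressing into the surface.
The normal force is therefore N = mg cos 51° + F sin 51° = 18.879 + 70.172 = 89.051 N, and kinetic friction down the slope is μN = 0.29 × 89.051 = 25.825 N.
Along the incline: F cos 51° − mg sin 51° − μN = ma, so 56.826 − 23.313 − 25.825 = 3 a, giving a = 2.5627 m/s².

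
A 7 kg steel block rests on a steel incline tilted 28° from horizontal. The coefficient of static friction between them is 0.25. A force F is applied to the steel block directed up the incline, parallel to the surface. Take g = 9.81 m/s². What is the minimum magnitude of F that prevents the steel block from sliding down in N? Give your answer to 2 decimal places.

17.08 N

The normal force is N = mg cos 28° = 60.632 N. With F at its minimum the steel block is on the verge of sliding down, so static friction is at its maximum μ_s N = 0.25 × 60.632 = 15.158 N and acts up the slope.
Equilibrium along the incline: F + μ_s N = mg sin 28°, so F = 32.239 − 15.158 = 17.081 N.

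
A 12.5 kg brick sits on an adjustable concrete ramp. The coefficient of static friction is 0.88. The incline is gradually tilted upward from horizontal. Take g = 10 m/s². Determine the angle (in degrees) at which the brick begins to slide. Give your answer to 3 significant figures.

At the threshold of sliding, static friction is at its maximum μ_s N and exactly balances the weight component along the incline: mg sin θ = μ_s mg cos θ.
Hence tan θ = μ_s = 0.88, so θ = arctan(0.88) = 41.3478°.

41.3°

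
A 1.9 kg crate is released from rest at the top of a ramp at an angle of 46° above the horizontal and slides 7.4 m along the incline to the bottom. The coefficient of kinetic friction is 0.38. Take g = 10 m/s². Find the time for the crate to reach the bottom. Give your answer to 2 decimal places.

1.80 s

The weight component along the incline is mg sin 46° = 13.667 N and the normal force is N = mg cos 46° = 13.199 N.
Friction up the slope is f = μN = 0.38 × 13.199 = 5.016 N, so the net downslope force is 13.667 − 5.016 = 8.651 N and a = 8.651 / 1.9 = 4.5532 m/s².
Starting from rest, L = ½at², so t = √(2L/a) = √(2 × 7.4 / 4.5532) = 1.8029 s.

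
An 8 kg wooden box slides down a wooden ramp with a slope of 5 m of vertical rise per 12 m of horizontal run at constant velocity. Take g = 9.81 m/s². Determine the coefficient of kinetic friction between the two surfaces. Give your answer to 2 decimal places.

0.42

At constant velocity the net force along the incline is zero: mg sin 22.62° = μ mg cos 22.62°.
So μ = tan 22.62° = 0.3846 / 0.9231 = 0.4166.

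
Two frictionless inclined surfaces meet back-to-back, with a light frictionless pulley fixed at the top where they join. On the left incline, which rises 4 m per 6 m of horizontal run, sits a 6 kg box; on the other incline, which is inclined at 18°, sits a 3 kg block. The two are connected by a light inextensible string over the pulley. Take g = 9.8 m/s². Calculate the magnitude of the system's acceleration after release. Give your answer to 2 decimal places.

2.61 m/s²

Resolve each weight along its own incline: the 6 kg mass has component 6 × 9.8 × sin 33.69° = 32.616 N down its slope, and the 3 kg mass has 3 × 9.8 × sin 18° = 9.085 N down its slope.
The 6 kg side's 32.616 N exceeds the other side's 9.085 N, so that mass slides down and the 3 kg mass slides up. Taking that direction as positive, Newton's second law for the whole system gives 32.616 − 9.085 = (6 + 3) a, so a = 23.531 / 9 = 2.6146 m/s².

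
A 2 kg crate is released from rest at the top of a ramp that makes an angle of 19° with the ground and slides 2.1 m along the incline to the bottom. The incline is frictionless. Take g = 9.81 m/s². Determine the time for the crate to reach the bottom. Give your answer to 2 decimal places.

The weight component along the incline is mg sin 19° = 6.388 N and the normal force is N = mg cos 19° = 18.551 N.
With no friction, a = g sin 19° = 3.1938 m/s².
Starting from rest, L = ½at², so t = √(2L/a) = √(2 × 2.1 / 3.1938) = 1.1468 s.

1.15 s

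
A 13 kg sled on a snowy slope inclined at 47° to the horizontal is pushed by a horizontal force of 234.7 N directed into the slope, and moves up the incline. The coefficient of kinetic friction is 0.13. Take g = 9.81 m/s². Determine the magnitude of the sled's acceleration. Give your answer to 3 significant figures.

2.55 m/s²

The horizontal push has components F cos 47° = 234.7 × 0.6820 = 160.065 N up the incline and F sin 47° = 234.7 × 0.7314 = 171.660 N pressing into the surface.
The normal force is therefore N = mg cos 47° + F sin 47° = 86.975 + 171.660 = 258.635 N, and kinetic friction down the slope is μN = 0.13 × 258.635 = 33.623 N.
Along the incline: F cos 47° − mg sin 47° − μN = ma, so 160.065 − 93.275 − 33.623 = 13 a, giving a = 2.5513 m/s².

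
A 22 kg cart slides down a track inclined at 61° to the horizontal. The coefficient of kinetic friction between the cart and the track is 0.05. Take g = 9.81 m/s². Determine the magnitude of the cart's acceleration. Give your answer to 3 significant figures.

8.34 m/s²

Resolving the weight along the incline: the component pulling the cart down the slope is mg sin 61° = 22 × 9.81 × 0.8746 = 188.756 N, and the normal force is N = mg cos 61° = 22 × 9.81 × 0.4848 = 104.630 N.
Kinetic friction acts up the slope with magnitude f = μN = 0.05 × 104.630 = 5.232 N.
Net force along the incline is 188.756 − 5.232 = 183.524 N, so a = 183.524 / 22 = 8.3420 m/s².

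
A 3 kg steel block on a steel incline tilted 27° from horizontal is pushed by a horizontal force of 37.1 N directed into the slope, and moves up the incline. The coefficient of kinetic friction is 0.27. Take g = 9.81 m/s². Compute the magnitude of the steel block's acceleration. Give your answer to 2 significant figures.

The horizontal push has components F cos 27° = 37.1 × 0.8910 = 33.056 N up the incline and F sin 27° = 37.1 × 0.4540 = 16.843 N pressing into the surface.
The normal force is therefore N = mg cos 27° + F sin 27° = 26.222 + 16.843 = 43.065 N, and kinetic friction down the slope is μN = 0.27 × 43.065 = 11.628 N.
Along the incline: F cos 27° − mg sin 27° − μN = ma, so 33.056 − 13.361 − 11.628 = 3 a, giving a = 2.6890 m/s².

2.7 m/s²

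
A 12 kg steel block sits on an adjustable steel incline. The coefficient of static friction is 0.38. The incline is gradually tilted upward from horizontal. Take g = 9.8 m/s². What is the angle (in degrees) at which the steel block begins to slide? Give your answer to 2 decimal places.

20.81°

At the threshold of sliding, static friction is at its maximum μ_s N and exactly balances the weight component along the incline: mg sin θ = μ_s mg cos θ.
Hence tan θ = μ_s = 0.38, so θ = arctan(0.38) = 20.8068°.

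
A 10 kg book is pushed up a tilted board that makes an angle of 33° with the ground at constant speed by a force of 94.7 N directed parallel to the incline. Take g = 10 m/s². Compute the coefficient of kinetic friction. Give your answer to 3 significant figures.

At constant speed ΣF = 0 along the incline. The applied 94.7 N acts up the slope; the weight component mg sin 33° = 54.464 N and kinetic friction μN both act down the slope.
So 94.7 = 54.464 + μ × 83.867, giving μ = (94.7 − 54.464) / 83.867 = 0.4798.

0.480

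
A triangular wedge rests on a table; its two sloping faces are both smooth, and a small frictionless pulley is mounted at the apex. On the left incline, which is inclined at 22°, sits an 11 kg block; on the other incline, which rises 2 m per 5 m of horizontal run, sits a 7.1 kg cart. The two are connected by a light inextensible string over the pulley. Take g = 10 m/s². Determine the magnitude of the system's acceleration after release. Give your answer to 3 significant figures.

0.820 m/s²

Resolve each weight along its own incline: the 11 kg mass has component 11 × 10 × sin 22° = 41.207 N down its slope, and the 7.1 kg mass has 7.1 × 10 × sin 21.80° = 26.369 N down its slope.
The 11 kg side's 41.207 N exceeds the other side's 26.369 N, so that mass slides down and the 7.1 kg mass slides up. Taking that direction as positive, Newton's second law for the whole system gives 41.207 − 26.369 = (11 + 7.1) a, so a = 14.838 / 18.1 = 0.8198 m/s².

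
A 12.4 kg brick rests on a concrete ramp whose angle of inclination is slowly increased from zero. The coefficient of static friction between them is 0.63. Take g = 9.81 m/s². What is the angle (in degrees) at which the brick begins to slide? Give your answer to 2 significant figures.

32°

At the threshold of sliding, static friction is at its maximum μ_s N and exactly balances the weight component along the incline: mg sin θ = μ_s mg cos θ.
Hence tan θ = μ_s = 0.63, so θ = arctan(0.63) = 32.2109°.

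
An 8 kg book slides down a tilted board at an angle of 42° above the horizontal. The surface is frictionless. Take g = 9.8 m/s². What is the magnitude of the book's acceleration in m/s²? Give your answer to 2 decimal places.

6.56 m/s²

Resolving the weight along the incline: the component pulling the book down the slope is mg sin 42° = 8 × 9.8 × 0.6691 = 52.457 N, and the normal force is N = mg cos 42° = 8 × 9.8 × 0.7431 = 58.259 N.
With no friction the net force along the incline is 52.457 N, so a = g sin 42° = 52.457 / 8 = 6.5571 m/s².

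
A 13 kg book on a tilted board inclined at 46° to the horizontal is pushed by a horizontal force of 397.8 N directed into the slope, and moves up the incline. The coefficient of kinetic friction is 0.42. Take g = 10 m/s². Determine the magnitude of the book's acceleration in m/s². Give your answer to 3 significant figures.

1.90 m/s²

The horizontal push has components F cos 46° = 397.8 × 0.6947 = 276.352 N up the incline and F sin 46° = 397.8 × 0.7193 = 286.138 N pressing into the surface.
The normal force is therefore N = mg cos 46° + F sin 46° = 90.311 + 286.138 = 376.449 N, and kinetic friction down the slope is μN = 0.42 × 376.449 = 158.109 N.
Along the incline: F cos 46° − mg sin 46° − μN = ma, so 276.352 − 93.509 − 158.109 = 13 a, giving a = 1.9026 m/s².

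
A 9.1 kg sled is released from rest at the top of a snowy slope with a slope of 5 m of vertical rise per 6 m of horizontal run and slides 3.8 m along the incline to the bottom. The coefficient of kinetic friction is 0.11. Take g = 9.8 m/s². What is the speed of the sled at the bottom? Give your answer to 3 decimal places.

6.433 m/s

The weight component along the incline is mg sin 39.81° = 57.092 N and the normal force is N = mg cos 39.81° = 68.510 N.
Friction up the slope is f = μN = 0.11 × 68.510 = 7.536 N, so the net downslope force is 57.092 − 7.536 = 49.556 N and a = 49.556 / 9.1 = 5.4457 m/s².
Starting from rest over a distance of 3.8 m, v² = 2aL = 2 × 5.4457 × 3.8 = 41.3873, so v = 6.4333 m/s.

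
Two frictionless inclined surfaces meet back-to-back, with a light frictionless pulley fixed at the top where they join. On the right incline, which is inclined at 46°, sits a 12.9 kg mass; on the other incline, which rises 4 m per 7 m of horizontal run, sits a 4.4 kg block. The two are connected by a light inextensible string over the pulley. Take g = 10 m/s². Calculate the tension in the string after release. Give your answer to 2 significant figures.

Resolve each weight along its own incline: the 12.9 kg mass has component 12.9 × 10 × sin 46° = 92.795 N down its slope, and the 4.4 kg mass has 4.4 × 10 × sin 29.74° = 21.830 N down its slope.
The 12.9 kg side's 92.795 N exceeds the other side's 21.830 N, so that mass slides down and the 4.4 kg mass slides up. Taking that direction as positive, Newton's second law for the whole system gives 92.795 − 21.830 = (12.9 + 4.4) a, so a = 70.965 / 17.3 = 4.1020 m/s².
For the 4.4 kg mass (up-slope positive): T − 21.830 = 4.4 × 4.1020, so T = 39.879 N.

40 N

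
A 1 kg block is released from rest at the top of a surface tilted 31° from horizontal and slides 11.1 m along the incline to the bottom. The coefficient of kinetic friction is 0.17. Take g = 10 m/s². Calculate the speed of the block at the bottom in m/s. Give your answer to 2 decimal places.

9.05 m/s

The weight component along the incline is mg sin 31° = 5.150 N and the normal force is N = mg cos 31° = 8.572 N.
Friction up the slope is f = μN = 0.17 × 8.572 = 1.457 N, so the net downslope force is 5.150 − 1.457 = 3.693 N and a = 3.693 / 1 = 3.6930 m/s².
Starting from rest over a distance of 11.1 m, v² = 2aL = 2 × 3.6930 × 11.1 = 81.9846, so v = 9.0545 m/s.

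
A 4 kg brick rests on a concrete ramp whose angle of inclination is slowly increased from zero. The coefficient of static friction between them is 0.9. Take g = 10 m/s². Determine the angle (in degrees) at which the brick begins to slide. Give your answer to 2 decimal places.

41.99°

At the threshold of sliding, static friction is at its maximum μ_s N and exactly balances the weight component along the incline: mg sin θ = μ_s mg cos θ.
Hence tan θ = μ_s = 0.9, so θ = arctan(0.9) = 41.9872°.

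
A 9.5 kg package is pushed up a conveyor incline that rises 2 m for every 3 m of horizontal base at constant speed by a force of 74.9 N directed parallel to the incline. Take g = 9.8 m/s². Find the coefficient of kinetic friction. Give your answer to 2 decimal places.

0.30

At constant speed ΣF = 0 along the incline. The applied 74.9 N acts up the slope; the weight component mg sin 33.69° = 51.643 N and kinetic friction μN both act down the slope.
So 74.9 = 51.643 + μ × 77.464, giving μ = (74.9 − 51.643) / 77.464 = 0.3002.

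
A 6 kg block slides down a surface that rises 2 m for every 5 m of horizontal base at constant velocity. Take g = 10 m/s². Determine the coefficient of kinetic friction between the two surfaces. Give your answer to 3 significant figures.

0.400

At constant velocity the net force along the incline is zero: mg sin 21.80° = μ mg cos 21.80°.
So μ = tan 21.80° = 0.3714 / 0.9285 = 0.4000.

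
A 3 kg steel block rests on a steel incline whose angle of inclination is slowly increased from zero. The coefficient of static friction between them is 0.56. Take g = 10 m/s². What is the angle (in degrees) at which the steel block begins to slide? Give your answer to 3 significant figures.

29.2°

At the threshold of sliding, static friction is at its maximum μ_s N and exactly balances the weight component along the incline: mg sin θ = μ_s mg cos θ.
Hence tan θ = μ_s = 0.56, so θ = arctan(0.56) = 29.2488°.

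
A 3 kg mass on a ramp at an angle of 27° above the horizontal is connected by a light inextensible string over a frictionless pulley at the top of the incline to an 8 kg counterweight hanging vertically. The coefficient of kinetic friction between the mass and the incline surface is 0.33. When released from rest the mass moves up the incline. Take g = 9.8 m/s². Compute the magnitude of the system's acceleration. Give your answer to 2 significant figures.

For the mass on the incline: the weight component along the slope is m₁g sin 27° = 3 × 9.8 × 0.4540 = 13.348 N and the normal force is N = m₁g cos 27° = 26.196 N.
Kinetic friction opposes the mass's motion up the incline: f = μN = 0.33 × 26.196 = 8.645 N acting down the slope.
Newton's second law for the mass (up-slope positive): T − 13.348 − 8.645 = 3 a. For the hanging counterweight (downward positive): 8 × 9.8 − T = 8 a.
Adding the two equations eliminates T: 56.407 = 11 a, so a = 5.1279 m/s².

5.1 m/s²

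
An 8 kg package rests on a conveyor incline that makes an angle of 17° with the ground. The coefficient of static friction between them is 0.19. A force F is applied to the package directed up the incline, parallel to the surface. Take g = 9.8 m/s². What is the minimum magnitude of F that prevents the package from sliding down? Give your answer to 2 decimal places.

The normal force is N = mg cos 17° = 74.974 N. With F at its minimum the package is on the verge of sliding down, so static friction is at its maximum μ_s N = 0.19 × 74.974 = 14.245 N and acts up the slope.
Equilibrium along the incline: F + μ_s N = mg sin 17°, so F = 22.922 − 14.245 = 8.677 N.

8.68 N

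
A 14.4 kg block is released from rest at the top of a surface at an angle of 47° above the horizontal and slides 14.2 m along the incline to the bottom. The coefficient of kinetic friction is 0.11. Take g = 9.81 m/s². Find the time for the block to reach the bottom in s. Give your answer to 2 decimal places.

2.10 s

The weight component along the incline is mg sin 47° = 103.314 N and the normal force is N = mg cos 47° = 96.342 N.
Friction up the slope is f = μN = 0.11 × 96.342 = 10.598 N, so the net downslope force is 103.314 − 10.598 = 92.716 N and a = 92.716 / 14.4 = 6.4386 m/s².
Starting from rest, L = ½at², so t = √(2L/a) = √(2 × 14.2 / 6.4386) = 2.1002 s.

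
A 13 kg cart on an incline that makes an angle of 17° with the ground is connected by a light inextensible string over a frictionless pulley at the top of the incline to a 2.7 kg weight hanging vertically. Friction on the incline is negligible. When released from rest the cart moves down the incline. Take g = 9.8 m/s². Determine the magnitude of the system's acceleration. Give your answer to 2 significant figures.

0.69 m/s²

For the cart on the incline: the weight component along the slope is m₁g sin 17° = 13 × 9.8 × 0.2924 = 37.252 N and the normal force is N = m₁g cos 17° = 121.833 N.
Newton's second law for the cart (down-slope positive): 37.252 − T = 13 a. For the hanging weight (upward positive): T − 2.7 × 9.8 = 2.7 a.
Adding the two equations eliminates T: 10.792 = 15.7 a, so a = 0.6874 m/s².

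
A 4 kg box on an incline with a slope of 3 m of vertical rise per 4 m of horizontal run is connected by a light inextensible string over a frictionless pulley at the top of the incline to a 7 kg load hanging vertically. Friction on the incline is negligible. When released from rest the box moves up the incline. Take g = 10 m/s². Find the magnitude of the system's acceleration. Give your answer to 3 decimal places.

For the box on the incline: the weight component along the slope is m₁g sin 36.87° = 4 × 10 × 0.6000 = 24.000 N and the normal force is N = m₁g cos 36.87° = 32.000 N.
Newton's second law for the box (up-slope positive): T − 24.000 = 4 a. For the hanging load (downward positive): 7 × 10 − T = 7 a.
Adding the two equations eliminates T: 46.000 = 11 a, so a = 4.1818 m/s².

4.182 m/s²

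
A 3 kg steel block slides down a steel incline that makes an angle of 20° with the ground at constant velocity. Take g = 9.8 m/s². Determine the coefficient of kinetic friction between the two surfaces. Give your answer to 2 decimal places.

0.36

At constant velocity the net force along the incline is zero: mg sin 20° = μ mg cos 20°.
So μ = tan 20° = 0.3420 / 0.9397 = 0.3639.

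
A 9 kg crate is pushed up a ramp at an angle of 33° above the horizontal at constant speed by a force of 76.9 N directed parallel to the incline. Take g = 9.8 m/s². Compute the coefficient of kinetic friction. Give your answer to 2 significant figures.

At constant speed ΣF = 0 along the incline. The applied 76.9 N acts up the slope; the weight component mg sin 33° = 48.037 N and kinetic friction μN both act down the slope.
So 76.9 = 48.037 + μ × 73.971, giving μ = (76.9 − 48.037) / 73.971 = 0.3902.

0.39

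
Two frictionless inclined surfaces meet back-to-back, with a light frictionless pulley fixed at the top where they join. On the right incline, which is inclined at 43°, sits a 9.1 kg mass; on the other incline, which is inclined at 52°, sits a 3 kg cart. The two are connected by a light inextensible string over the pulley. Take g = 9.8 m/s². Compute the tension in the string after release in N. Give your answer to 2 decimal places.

Resolve each weight along its own incline: the 9.1 kg mass has component 9.1 × 9.8 × sin 43° = 60.821 N down its slope, and the 3 kg mass has 3 × 9.8 × sin 52° = 23.168 N down its slope.
The 9.1 kg side's 60.821 N exceeds the other side's 23.168 N, so that mass slides down and the 3 kg mass slides up. Taking that direction as positive, Newton's second law for the whole system gives 60.821 − 23.168 = (9.1 + 3) a, so a = 37.653 / 12.1 = 3.1118 m/s².
For the 3 kg mass (up-slope positive): T − 23.168 = 3 × 3.1118, so T = 32.503 N.

32.50 N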